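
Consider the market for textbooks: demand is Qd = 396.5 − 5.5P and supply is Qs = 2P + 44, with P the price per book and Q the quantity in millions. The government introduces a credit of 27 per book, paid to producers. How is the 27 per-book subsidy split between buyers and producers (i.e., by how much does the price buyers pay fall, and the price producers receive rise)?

Buyers gain 7.2 per book; producers gain 19.8 per book.

Without the subsidy, 396.5 − 5.5P = 2P + 44 gives 7.5P = 352.5, so P* = 47 and Q* = 138.
With a per-unit subsidy paid to producers, each receives P + 27 per unit sold, so supply becomes Qs = 2(P + 27) + 44.
New equilibrium: buyers pay 39.8, producers receive 66.8, Q = 177.6. (Wedge: Pb − Ps = −27.)
Gain to buyers: 7.2; to producers: 19.8. (They sum to 27.)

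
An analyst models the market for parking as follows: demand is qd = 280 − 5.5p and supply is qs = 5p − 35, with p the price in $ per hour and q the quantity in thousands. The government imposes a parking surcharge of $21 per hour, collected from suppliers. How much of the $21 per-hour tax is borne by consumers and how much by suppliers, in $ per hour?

Without the tax, 280 − 5.5p = 5p − 35 gives 10.5p = 315, so p* = $30 and q* = 115.
With the tax collected from suppliers, supply shifts: qs = 5(p − 21) − 35.
New equilibrium: consumers pay $40, suppliers receive $19, q = 60. (Wedge: pb − ps = 21.)
Burden on consumers: $10; on suppliers: $11. (They sum to $21.)

Consumers bear $10 per hour; suppliers bear $11 per hour.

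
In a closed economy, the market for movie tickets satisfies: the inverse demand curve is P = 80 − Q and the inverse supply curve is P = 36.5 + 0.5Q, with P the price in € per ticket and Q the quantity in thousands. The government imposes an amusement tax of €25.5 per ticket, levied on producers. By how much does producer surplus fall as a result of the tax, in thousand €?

Producer surplus falls by €174.25 thousand.

Inverting to Q(P) form: Qd = 80 − P; Qs = 2P − 73.
Without the tax, 80 − P = 2P − 73 gives 3P = 153, so P* = €51 and Q* = 29.
With the tax collected from producers, supply shifts: Qs = 2(P − 25.5) − 73.
New equilibrium: consumers pay €68, producers receive €42.5, Q = 12. (Wedge: Pb − Ps = 25.5.)
ΔPS is the trapezoid between Q = 12 and Q = 29 of height €8.5: ½ · (29 + 12) · 8.5 = €174.25.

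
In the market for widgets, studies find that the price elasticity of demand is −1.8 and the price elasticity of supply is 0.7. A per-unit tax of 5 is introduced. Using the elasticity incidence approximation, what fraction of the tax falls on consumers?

Consumers' share ≈ 0.28.

Incidence ratio: consumers' share ≈ εs / (εs + |εd|) = 0.7 / (0.7 + 1.8) = 0.28.
Supply is the less elastic side, so consumers bear the smaller share.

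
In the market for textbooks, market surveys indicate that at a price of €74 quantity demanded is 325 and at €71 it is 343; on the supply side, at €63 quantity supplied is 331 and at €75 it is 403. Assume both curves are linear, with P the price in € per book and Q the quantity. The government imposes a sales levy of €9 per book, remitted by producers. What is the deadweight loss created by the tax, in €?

Deadweight loss = €121.5.

Demand slope: (343 − 325)/(71 − 74) = -6, so Qd = 769 − 6P.
Supply slope: (403 − 331)/(75 − 63) = 6, so Qs = 6P − 47.
Without the tax, 769 − 6P = 6P − 47 gives 12P = 816, so P* = €68 and Q* = 361.
With the tax collected from producers, supply shifts: Qs = 6(P − 9) − 47.
Solving gives Q = 334 with consumers paying €72.5 and producers receiving €63.5 (the €9 wedge).
Quantity falls by |ΔQ| = |361 − 334| = 27.
DWL = ½ · t · |ΔQ| = ½ · 9 · 27 = €121.5.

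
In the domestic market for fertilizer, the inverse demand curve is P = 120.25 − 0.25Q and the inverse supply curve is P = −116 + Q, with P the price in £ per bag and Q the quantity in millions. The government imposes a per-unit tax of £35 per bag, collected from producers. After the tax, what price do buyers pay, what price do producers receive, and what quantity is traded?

Inverting to Q(P) form: Qd = 481 − 4P; Qs = P + 116.
Without the tax, 481 − 4P = P + 116 gives 5P = 365, so P* = £73 and Q* = 189.
With the tax collected from producers, supply shifts: Qs = (P − 35) + 116.
New equilibrium: buyers pay £80, producers receive £45, Q = 161. (Wedge: Pb − Ps = 35.)
The less price-elastic side of the market bears the larger share of a per-unit tax.

Buyers pay £80; producers receive £45; quantity = 161.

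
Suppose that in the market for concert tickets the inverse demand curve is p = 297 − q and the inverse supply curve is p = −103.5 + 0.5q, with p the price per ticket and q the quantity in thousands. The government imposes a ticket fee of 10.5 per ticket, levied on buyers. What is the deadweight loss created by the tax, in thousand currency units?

Deadweight loss = 36.75 thousand.

Rewrite in direct form: qd = 297 − p and qs = 2p + 207.
Before the tax: set 297 − p = 2p + 207 → p* = 30, q* = 267.
With the tax collected from buyers, demand (in seller-price terms) shifts: qd = 297 − (p + 10.5).
New equilibrium: buyers pay 37, suppliers receive 26.5, q = 260. (Wedge: pb − ps = 10.5.)
Quantity falls by |ΔQ| = |267 − 260| = 7.
DWL = ½ · t · |ΔQ| = ½ · 10.5 · 7 = 36.75.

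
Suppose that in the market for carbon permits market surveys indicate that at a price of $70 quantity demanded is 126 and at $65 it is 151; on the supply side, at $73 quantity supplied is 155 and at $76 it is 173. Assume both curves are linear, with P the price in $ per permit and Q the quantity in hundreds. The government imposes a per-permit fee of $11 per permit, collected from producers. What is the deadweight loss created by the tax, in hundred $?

Demand slope: (151 − 126)/(65 − 70) = -5, so Qd = 476 − 5P.
Supply slope: (173 − 155)/(76 − 73) = 6, so Qs = 6P − 283.
Without the tax, 476 − 5P = 6P − 283 gives 11P = 759, so P* = $69 and Q* = 131.
With the tax collected from producers, supply shifts: Qs = 6(P − 11) − 283.
Solving gives Q = 101 with consumers paying $75 and producers receiving $64 (the $11 wedge).
Quantity falls by |ΔQ| = |131 − 101| = 30.
DWL = ½ · t · |ΔQ| = ½ · 11 · 30 = $165.

Deadweight loss = $165 hundred.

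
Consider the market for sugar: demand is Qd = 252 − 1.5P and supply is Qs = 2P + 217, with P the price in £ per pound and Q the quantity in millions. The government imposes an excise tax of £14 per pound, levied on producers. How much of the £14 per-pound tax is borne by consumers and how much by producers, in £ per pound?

Consumers bear £8 per pound; producers bear £6 per pound.

Before the tax: set 252 − 1.5P = 2P + 217 → P* = £10, Q* = 237.
With the tax collected from producers, supply shifts: Qs = 2(P − 14) + 217.
New equilibrium: consumers pay £18, producers receive £4, Q = 225. (Wedge: Pb − Ps = 14.)
Burden on consumers: £8; on producers: £6. (They sum to £14.)
The less price-elastic side of the market bears the larger share of a per-unit tax.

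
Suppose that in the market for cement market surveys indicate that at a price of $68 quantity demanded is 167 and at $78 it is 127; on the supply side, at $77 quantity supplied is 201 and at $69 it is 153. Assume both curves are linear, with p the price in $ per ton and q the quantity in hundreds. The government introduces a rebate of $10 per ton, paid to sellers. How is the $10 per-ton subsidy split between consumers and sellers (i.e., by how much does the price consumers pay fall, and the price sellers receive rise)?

Demand slope: (127 − 167)/(78 − 68) = -4, so qd = 439 − 4p.
Supply slope: (153 − 201)/(69 − 77) = 6, so qs = 6p − 261.
Before the subsidy: set 439 − 4p = 6p − 261 → p* = $70, q* = 159.
With a per-unit subsidy paid to sellers, each receives p + 10 per unit sold, so supply becomes qs = 6(p + 10) − 261.
Solving gives q = 183 with consumers paying $64 and sellers receiving $74 (the $10 wedge).
Gain to consumers: $6; to sellers: $4. (They sum to $10.)

Consumers gain $6 per ton; sellers gain $4 per ton.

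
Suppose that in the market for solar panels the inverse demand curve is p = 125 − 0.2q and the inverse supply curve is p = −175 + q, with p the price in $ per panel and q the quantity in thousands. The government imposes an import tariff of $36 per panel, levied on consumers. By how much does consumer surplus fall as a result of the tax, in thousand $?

Consumer surplus falls by $1410 thousand.

Rewrite in direct form: qd = 625 − 5p and qs = p + 175.
Without the tax, 625 − 5p = p + 175 gives 6p = 450, so p* = $75 and q* = 250.
With the tax collected from consumers, demand (in seller-price terms) shifts: qd = 625 − 5(p + 36).
New equilibrium: consumers pay $81, sellers receive $45, q = 220. (Wedge: pb − ps = 36.)
ΔCS is the trapezoid between Q = 220 and Q = 250 of height $6: ½ · (250 + 220) · 6 = $1410.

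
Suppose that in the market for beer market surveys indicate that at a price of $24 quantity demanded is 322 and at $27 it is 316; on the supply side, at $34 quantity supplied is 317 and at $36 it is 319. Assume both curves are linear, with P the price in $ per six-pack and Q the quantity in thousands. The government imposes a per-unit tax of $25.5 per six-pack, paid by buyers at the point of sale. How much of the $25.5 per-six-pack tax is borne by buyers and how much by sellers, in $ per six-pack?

Buyers bear $8.5 per six-pack; sellers bear $17 per six-pack.

Demand slope: (316 − 322)/(27 − 24) = -2, so Qd = 370 − 2P.
Supply slope: (319 − 317)/(36 − 34) = 1, so Qs = P + 283.
Without the tax, 370 − 2P = P + 283 gives 3P = 87, so P* = $29 and Q* = 312.
With the tax collected from buyers, demand (in seller-price terms) shifts: Qd = 370 − 2(P + 25.5).
Solving gives Q = 295 with buyers paying $37.5 and sellers receiving $12 (the $25.5 wedge).
Burden on buyers: $8.5; on sellers: $17. (They sum to $25.5.)
The less price-elastic side of the market bears the larger share of a per-unit tax.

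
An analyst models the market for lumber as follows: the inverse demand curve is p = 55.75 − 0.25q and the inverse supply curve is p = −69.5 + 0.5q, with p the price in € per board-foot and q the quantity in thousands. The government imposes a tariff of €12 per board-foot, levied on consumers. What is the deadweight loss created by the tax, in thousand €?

Inverting to q(p) form: qd = 223 − 4p; qs = 2p + 139.
Before the tax: set 223 − 4p = 2p + 139 → p* = €14, q* = 167.
With the tax collected from consumers, demand (in seller-price terms) shifts: qd = 223 − 4(p + 12).
Solving gives q = 151 with consumers paying €18 and suppliers receiving €6 (the €12 wedge).
Quantity falls by |ΔQ| = |167 − 151| = 16.
DWL = ½ · t · |ΔQ| = ½ · 12 · 16 = €96.

Deadweight loss = €96 thousand.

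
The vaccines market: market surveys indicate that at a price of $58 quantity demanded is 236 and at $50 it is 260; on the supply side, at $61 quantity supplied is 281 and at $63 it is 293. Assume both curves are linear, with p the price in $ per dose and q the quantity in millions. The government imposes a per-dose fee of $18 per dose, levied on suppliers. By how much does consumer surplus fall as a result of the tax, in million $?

Consumer surplus falls by $2724 million.

Demand slope: (260 − 236)/(50 − 58) = -3, so qd = 410 − 3p.
Supply slope: (293 − 281)/(63 − 61) = 6, so qs = 6p − 85.
Before the tax: set 410 − 3p = 6p − 85 → p* = $55, q* = 245.
With the tax collected from suppliers, supply shifts: qs = 6(p − 18) − 85.
New equilibrium: consumers pay $67, suppliers receive $49, q = 209. (Wedge: pb − ps = 18.)
ΔCS is the trapezoid between Q = 209 and Q = 245 of height $12: ½ · (245 + 209) · 12 = $2724.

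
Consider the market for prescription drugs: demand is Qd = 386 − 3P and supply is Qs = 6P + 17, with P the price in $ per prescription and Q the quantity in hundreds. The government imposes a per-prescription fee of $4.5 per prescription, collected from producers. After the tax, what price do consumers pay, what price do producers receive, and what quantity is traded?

Before the tax: set 386 − 3P = 6P + 17 → P* = $41, Q* = 263.
With the tax collected from producers, supply shifts: Qs = 6(P − 4.5) + 17.
New equilibrium: consumers pay $44, producers receive $39.5, Q = 254. (Wedge: Pb − Ps = 4.5.)
The less price-elastic side of the market bears the larger share of a per-unit tax.

Consumers pay $44; producers receive $39.5; quantity = 254.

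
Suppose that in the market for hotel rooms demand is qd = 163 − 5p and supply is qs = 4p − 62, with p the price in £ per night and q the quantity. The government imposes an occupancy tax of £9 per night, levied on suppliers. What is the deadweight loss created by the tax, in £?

Before the tax: set 163 − 5p = 4p − 62 → p* = £25, q* = 38.
With the tax collected from suppliers, supply shifts: qs = 4(p − 9) − 62.
Solving gives q = 18 with buyers paying £29 and suppliers receiving £20 (the £9 wedge).
Quantity falls by |ΔQ| = |38 − 18| = 20.
DWL = ½ · t · |ΔQ| = ½ · 9 · 20 = £90.

Deadweight loss = £90.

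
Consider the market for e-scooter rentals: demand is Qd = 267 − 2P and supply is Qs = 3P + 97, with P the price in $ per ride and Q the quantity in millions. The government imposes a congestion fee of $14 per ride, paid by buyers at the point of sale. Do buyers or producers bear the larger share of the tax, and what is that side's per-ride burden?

Before the tax: set 267 − 2P = 3P + 97 → P* = $34, Q* = 199.
With the tax collected from buyers, demand (in seller-price terms) shifts: Qd = 267 − 2(P + 14).
New equilibrium: buyers pay $42.4, producers receive $28.4, Q = 182.2. (Wedge: Pb − Ps = 14.)
Per-ride burden: buyers $8.4, producers $5.6.
Buyers take the larger share because demand is less price-elastic here (demand slope 2 vs supply slope 3).

Buyers bear the larger share: $8.4 per ride.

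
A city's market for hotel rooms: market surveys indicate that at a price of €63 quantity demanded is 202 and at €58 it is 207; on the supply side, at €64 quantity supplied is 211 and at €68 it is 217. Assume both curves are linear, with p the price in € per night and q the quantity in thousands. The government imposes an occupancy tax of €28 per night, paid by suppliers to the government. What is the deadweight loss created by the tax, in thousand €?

Deadweight loss = €235.2 thousand.

Demand slope: (207 − 202)/(58 − 63) = -1, so qd = 265 − p.
Supply slope: (217 − 211)/(68 − 64) = 1.5, so qs = 1.5p + 115.
Without the tax, 265 − p = 1.5p + 115 gives 2.5p = 150, so p* = €60 and q* = 205.
With the tax collected from suppliers, supply shifts: qs = 1.5(p − 28) + 115.
Solving gives q = 188.2 with buyers paying €76.8 and suppliers receiving €48.8 (the €28 wedge).
Quantity falls by |ΔQ| = |205 − 188.2| = 16.8.
DWL = ½ · t · |ΔQ| = ½ · 28 · 16.8 = €235.2.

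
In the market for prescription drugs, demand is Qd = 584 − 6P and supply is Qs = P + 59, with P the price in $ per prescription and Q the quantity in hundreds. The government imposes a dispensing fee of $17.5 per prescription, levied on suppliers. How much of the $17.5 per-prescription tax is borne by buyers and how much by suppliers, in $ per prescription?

Before the tax: set 584 − 6P = P + 59 → P* = $75, Q* = 134.
With the tax collected from suppliers, supply shifts: Qs = (P − 17.5) + 59.
Solving gives Q = 119 with buyers paying $77.5 and suppliers receiving $60 (the $17.5 wedge).
Burden on buyers: $2.5; on suppliers: $15. (They sum to $17.5.)

Buyers bear $2.5 per prescription; suppliers bear $15 per prescription.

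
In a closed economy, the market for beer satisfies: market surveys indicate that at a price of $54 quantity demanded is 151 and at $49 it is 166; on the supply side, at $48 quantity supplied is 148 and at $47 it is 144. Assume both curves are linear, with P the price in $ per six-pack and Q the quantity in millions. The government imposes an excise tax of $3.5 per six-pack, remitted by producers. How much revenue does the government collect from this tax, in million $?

Tax revenue = $539 million.

Demand slope: (166 − 151)/(49 − 54) = -3, so Qd = 313 − 3P.
Supply slope: (144 − 148)/(47 − 48) = 4, so Qs = 4P − 44.
Before the tax: set 313 − 3P = 4P − 44 → P* = $51, Q* = 160.
With the tax collected from producers, supply shifts: Qs = 4(P − 3.5) − 44.
New equilibrium: consumers pay $53, producers receive $49.5, Q = 154. (Wedge: Pb − Ps = 3.5.)
Revenue = t · Q = 3.5 · 154 = $539.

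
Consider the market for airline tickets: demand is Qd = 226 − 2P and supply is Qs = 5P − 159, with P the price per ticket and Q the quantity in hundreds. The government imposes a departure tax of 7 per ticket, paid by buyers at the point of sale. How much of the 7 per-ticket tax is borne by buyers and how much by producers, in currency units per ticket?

Buyers bear 5 per ticket; producers bear 2 per ticket.

Before the tax: set 226 − 2P = 5P − 159 → P* = 55, Q* = 116.
With the tax collected from buyers, demand (in seller-price terms) shifts: Qd = 226 − 2(P + 7).
New equilibrium: buyers pay 60, producers receive 53, Q = 106. (Wedge: Pb − Ps = 7.)
Burden on buyers: 5; on producers: 2. (They sum to 7.)
The less price-elastic side of the market bears the larger share of a per-unit tax.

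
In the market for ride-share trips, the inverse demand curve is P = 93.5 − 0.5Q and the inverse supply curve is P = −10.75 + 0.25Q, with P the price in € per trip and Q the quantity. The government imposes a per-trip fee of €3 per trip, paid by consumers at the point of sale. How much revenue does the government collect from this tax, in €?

Tax revenue = €405.

Inverting to Q(P) form: Qd = 187 − 2P; Qs = 4P + 43.
Without the tax, 187 − 2P = 4P + 43 gives 6P = 144, so P* = €24 and Q* = 139.
With the tax collected from consumers, demand (in seller-price terms) shifts: Qd = 187 − 2(P + 3).
New equilibrium: consumers pay €26, producers receive €23, Q = 135. (Wedge: Pb − Ps = 3.)
Revenue = t · Q = 3 · 135 = €405.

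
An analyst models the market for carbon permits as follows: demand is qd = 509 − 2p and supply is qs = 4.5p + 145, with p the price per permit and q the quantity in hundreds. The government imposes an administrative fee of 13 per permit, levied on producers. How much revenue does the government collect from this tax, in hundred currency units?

Before the tax: set 509 − 2p = 4.5p + 145 → p* = 56, q* = 397.
With the tax collected from producers, supply shifts: qs = 4.5(p − 13) + 145.
Solving gives q = 379 with buyers paying 65 and producers receiving 52 (the 13 wedge).
Revenue = t · Q = 13 · 379 = 4927.

Tax revenue = 4927 hundred.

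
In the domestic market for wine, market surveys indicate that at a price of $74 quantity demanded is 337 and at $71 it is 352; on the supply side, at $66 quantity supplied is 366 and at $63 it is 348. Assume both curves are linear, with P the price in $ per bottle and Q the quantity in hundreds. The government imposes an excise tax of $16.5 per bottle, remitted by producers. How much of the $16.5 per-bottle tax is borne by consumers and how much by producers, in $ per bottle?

Consumers bear $9 per bottle; producers bear $7.5 per bottle.

Demand slope: (352 − 337)/(71 − 74) = -5, so Qd = 707 − 5P.
Supply slope: (348 − 366)/(63 − 66) = 6, so Qs = 6P − 30.
Without the tax, 707 − 5P = 6P − 30 gives 11P = 737, so P* = $67 and Q* = 372.
With the tax collected from producers, supply shifts: Qs = 6(P − 16.5) − 30.
New equilibrium: consumers pay $76, producers receive $59.5, Q = 327. (Wedge: Pb − Ps = 16.5.)
Burden on consumers: $9; on producers: $7.5. (They sum to $16.5.)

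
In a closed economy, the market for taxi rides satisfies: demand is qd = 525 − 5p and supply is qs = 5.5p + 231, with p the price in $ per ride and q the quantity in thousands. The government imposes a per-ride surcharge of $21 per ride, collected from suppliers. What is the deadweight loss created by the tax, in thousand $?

Deadweight loss = $577.5 thousand.

Before the tax: set 525 − 5p = 5.5p + 231 → p* = $28, q* = 385.
With the tax collected from suppliers, supply shifts: qs = 5.5(p − 21) + 231.
New equilibrium: buyers pay $39, suppliers receive $18, q = 330. (Wedge: pb − ps = 21.)
Quantity falls by |ΔQ| = |385 − 330| = 55.
DWL = ½ · t · |ΔQ| = ½ · 21 · 55 = $577.5.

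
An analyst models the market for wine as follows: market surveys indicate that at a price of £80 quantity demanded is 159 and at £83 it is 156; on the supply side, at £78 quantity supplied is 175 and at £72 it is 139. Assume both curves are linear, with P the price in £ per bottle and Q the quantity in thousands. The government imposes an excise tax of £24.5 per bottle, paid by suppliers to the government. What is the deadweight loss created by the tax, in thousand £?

Deadweight loss = £257.25 thousand.

Demand slope: (156 − 159)/(83 − 80) = -1, so Qd = 239 − P.
Supply slope: (139 − 175)/(72 − 78) = 6, so Qs = 6P − 293.
Without the tax, 239 − P = 6P − 293 gives 7P = 532, so P* = £76 and Q* = 163.
With the tax collected from suppliers, supply shifts: Qs = 6(P − 24.5) − 293.
Solving gives Q = 142 with consumers paying £97 and suppliers receiving £72.5 (the £24.5 wedge).
Quantity falls by |ΔQ| = |163 − 142| = 21.
DWL = ½ · t · |ΔQ| = ½ · 24.5 · 21 = £257.25.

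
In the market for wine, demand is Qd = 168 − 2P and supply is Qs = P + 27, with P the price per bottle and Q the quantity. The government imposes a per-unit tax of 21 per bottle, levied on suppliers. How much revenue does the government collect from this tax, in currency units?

Tax revenue = 1260.

Before the tax: set 168 − 2P = P + 27 → P* = 47, Q* = 74.
With the tax collected from suppliers, supply shifts: Qs = (P − 21) + 27.
Solving gives Q = 60 with buyers paying 54 and suppliers receiving 33 (the 21 wedge).
Revenue = t · Q = 21 · 60 = 1260.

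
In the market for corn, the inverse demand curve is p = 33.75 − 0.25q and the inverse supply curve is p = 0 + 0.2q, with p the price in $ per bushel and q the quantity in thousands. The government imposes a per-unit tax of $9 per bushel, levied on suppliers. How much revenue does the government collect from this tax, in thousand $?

Tax revenue = $495 thousand.

Inverting to q(p) form: qd = 135 − 4p; qs = 5p.
Before the tax: set 135 − 4p = 5p → p* = $15, q* = 75.
With the tax collected from suppliers, supply shifts: qs = 5(p − 9).
Solving gives q = 55 with buyers paying $20 and suppliers receiving $11 (the $9 wedge).
Revenue = t · Q = 9 · 55 = $495.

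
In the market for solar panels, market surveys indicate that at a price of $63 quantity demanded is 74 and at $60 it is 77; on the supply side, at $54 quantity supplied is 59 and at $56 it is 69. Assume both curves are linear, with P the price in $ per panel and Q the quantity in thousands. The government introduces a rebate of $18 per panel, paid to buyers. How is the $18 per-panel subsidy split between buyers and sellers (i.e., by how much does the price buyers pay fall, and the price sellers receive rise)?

Buyers gain $15 per panel; sellers gain $3 per panel.

Demand slope: (77 − 74)/(60 − 63) = -1, so Qd = 137 − P.
Supply slope: (69 − 59)/(56 − 54) = 5, so Qs = 5P − 211.
Before the subsidy: set 137 − P = 5P − 211 → P* = $58, Q* = 79.
With a per-unit subsidy paid to buyers, each effectively pays P − 18, so demand becomes Qd = 137 − (P − 18).
Solving gives Q = 94 with buyers paying $43 and sellers receiving $61 (the $18 wedge).
Gain to buyers: $15; to sellers: $3. (They sum to $18.)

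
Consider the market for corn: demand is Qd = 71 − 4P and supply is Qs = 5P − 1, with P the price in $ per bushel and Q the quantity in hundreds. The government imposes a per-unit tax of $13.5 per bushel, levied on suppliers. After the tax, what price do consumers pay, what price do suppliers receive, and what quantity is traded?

Without the tax, 71 − 4P = 5P − 1 gives 9P = 72, so P* = $8 and Q* = 39.
With the tax collected from suppliers, supply shifts: Qs = 5(P − 13.5) − 1.
Solving gives Q = 9 with consumers paying $15.5 and suppliers receiving $2 (the $13.5 wedge).
The less price-elastic side of the market bears the larger share of a per-unit tax.

Consumers pay $15.5; suppliers receive $2; quantity = 9.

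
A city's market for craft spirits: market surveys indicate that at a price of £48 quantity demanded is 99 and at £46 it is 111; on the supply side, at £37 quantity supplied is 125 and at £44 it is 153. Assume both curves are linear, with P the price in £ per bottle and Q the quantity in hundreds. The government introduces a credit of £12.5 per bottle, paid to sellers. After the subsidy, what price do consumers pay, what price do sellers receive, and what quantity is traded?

Demand slope: (111 − 99)/(46 − 48) = -6, so Qd = 387 − 6P.
Supply slope: (153 − 125)/(44 − 37) = 4, so Qs = 4P − 23.
Without the subsidy, 387 − 6P = 4P − 23 gives 10P = 410, so P* = £41 and Q* = 141.
With a per-unit subsidy paid to sellers, each receives P + 12.5 per unit sold, so supply becomes Qs = 4(P + 12.5) − 23.
New equilibrium: consumers pay £36, sellers receive £48.5, Q = 171. (Wedge: Pb − Ps = −12.5.)

Consumers pay £36; sellers receive £48.5; quantity = 171.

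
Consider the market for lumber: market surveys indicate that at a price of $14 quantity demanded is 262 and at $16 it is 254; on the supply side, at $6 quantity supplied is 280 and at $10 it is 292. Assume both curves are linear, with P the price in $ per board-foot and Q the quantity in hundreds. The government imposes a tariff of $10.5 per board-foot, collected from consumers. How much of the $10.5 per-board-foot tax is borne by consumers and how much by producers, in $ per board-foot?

Demand slope: (254 − 262)/(16 − 14) = -4, so Qd = 318 − 4P.
Supply slope: (292 − 280)/(10 − 6) = 3, so Qs = 3P + 262.
Without the tax, 318 − 4P = 3P + 262 gives 7P = 56, so P* = $8 and Q* = 286.
With the tax collected from consumers, demand (in seller-price terms) shifts: Qd = 318 − 4(P + 10.5).
Solving gives Q = 268 with consumers paying $12.5 and producers receiving $2 (the $10.5 wedge).
Burden on consumers: $4.5; on producers: $6. (They sum to $10.5.)

Consumers bear $4.5 per board-foot; producers bear $6 per board-foot.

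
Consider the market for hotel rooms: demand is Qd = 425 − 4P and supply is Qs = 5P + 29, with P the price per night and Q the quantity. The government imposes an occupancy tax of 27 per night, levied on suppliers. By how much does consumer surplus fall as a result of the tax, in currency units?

Consumer surplus falls by 3285.

Before the tax: set 425 − 4P = 5P + 29 → P* = 44, Q* = 249.
With the tax collected from suppliers, supply shifts: Qs = 5(P − 27) + 29.
Solving gives Q = 189 with buyers paying 59 and suppliers receiving 32 (the 27 wedge).
ΔCS is the trapezoid between Q = 189 and Q = 249 of height 15: ½ · (249 + 189) · 15 = 3285.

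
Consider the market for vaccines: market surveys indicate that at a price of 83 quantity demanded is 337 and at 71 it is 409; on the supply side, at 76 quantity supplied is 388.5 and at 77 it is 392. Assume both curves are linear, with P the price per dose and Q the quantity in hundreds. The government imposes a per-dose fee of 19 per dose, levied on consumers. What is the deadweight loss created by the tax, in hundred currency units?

Deadweight loss = 399 hundred.

Demand slope: (409 − 337)/(71 − 83) = -6, so Qd = 835 − 6P.
Supply slope: (392 − 388.5)/(77 − 76) = 3.5, so Qs = 3.5P + 122.5.
Without the tax, 835 − 6P = 3.5P + 122.5 gives 9.5P = 712.5, so P* = 75 and Q* = 385.
With the tax collected from consumers, demand (in seller-price terms) shifts: Qd = 835 − 6(P + 19).
Solving gives Q = 343 with consumers paying 82 and suppliers receiving 63 (the 19 wedge).
Quantity falls by |ΔQ| = |385 − 343| = 42.
DWL = ½ · t · |ΔQ| = ½ · 19 · 42 = 399.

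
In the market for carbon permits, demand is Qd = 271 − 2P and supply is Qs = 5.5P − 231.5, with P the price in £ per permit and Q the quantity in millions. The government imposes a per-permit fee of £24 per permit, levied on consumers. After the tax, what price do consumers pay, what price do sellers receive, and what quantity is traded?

Before the tax: set 271 − 2P = 5.5P − 231.5 → P* = £67, Q* = 137.
With the tax collected from consumers, demand (in seller-price terms) shifts: Qd = 271 − 2(P + 24).
Solving gives Q = 101.8 with consumers paying £84.6 and sellers receiving £60.6 (the £24 wedge).

Consumers pay £84.6; sellers receive £60.6; quantity = 101.8.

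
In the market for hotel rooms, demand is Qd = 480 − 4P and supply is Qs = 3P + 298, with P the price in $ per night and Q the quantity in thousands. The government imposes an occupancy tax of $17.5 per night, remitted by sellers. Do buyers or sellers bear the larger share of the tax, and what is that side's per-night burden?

Sellers bear the larger share: $10 per night.

Before the tax: set 480 − 4P = 3P + 298 → P* = $26, Q* = 376.
With the tax collected from sellers, supply shifts: Qs = 3(P − 17.5) + 298.
Solving gives Q = 346 with buyers paying $33.5 and sellers receiving $16 (the $17.5 wedge).
Per-night burden: buyers $7.5, sellers $10.
Sellers take the larger share because supply is less price-elastic here (demand slope 4 vs supply slope 3).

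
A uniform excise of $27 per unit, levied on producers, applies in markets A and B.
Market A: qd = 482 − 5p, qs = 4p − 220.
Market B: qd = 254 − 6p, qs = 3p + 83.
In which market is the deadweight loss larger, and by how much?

Market A: pre-tax p* = $78, q* = 92; post-tax q = 32; deadweight loss = $810.
Market B: pre-tax p* = $19, q* = 140; post-tax q = 86; deadweight loss = $729.
Difference: $810 vs $729 → market A is larger by $81.

Market A, by $81.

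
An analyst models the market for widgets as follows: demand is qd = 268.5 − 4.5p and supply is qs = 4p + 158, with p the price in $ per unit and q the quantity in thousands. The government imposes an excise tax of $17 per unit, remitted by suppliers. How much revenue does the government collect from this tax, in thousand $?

Tax revenue = $2958 thousand.

Without the tax, 268.5 − 4.5p = 4p + 158 gives 8.5p = 110.5, so p* = $13 and q* = 210.
With the tax collected from suppliers, supply shifts: qs = 4(p − 17) + 158.
Solving gives q = 174 with consumers paying $21 and suppliers receiving $4 (the $17 wedge).
Revenue = t · Q = 17 · 174 = $2958.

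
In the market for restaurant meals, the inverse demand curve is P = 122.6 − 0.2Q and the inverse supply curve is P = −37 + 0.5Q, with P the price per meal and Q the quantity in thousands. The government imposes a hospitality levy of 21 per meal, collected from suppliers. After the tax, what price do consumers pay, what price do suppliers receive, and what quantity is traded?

Rewrite in direct form: Qd = 613 − 5P and Qs = 2P + 74.
Before the tax: set 613 − 5P = 2P + 74 → P* = 77, Q* = 228.
With the tax collected from suppliers, supply shifts: Qs = 2(P − 21) + 74.
Solving gives Q = 198 with consumers paying 83 and suppliers receiving 62 (the 21 wedge).
The less price-elastic side of the market bears the larger share of a per-unit tax.

Consumers pay 83; suppliers receive 62; quantity = 198.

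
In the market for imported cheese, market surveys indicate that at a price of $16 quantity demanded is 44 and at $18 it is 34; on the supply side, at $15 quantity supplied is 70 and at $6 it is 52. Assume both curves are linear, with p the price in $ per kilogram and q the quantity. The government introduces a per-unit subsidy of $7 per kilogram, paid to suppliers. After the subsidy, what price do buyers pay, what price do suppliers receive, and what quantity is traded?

Buyers pay $10; suppliers receive $17; quantity = 74.

Demand slope: (34 − 44)/(18 − 16) = -5, so qd = 124 − 5p.
Supply slope: (52 − 70)/(6 − 15) = 2, so qs = 2p + 40.
Before the subsidy: set 124 − 5p = 2p + 40 → p* = $12, q* = 64.
With a per-unit subsidy paid to suppliers, each receives p + 7 per unit sold, so supply becomes qs = 2(p + 7) + 40.
New equilibrium: buyers pay $10, suppliers receive $17, q = 74. (Wedge: pb − ps = −7.)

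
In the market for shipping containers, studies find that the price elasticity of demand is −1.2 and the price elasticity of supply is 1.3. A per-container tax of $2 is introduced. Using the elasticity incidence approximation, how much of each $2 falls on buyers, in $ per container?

Buyers bear ≈ $1.04 per container.

Incidence ratio: buyers' share ≈ εs / (εs + |εd|) = 1.3 / (1.3 + 1.2) = 0.52.
So buyers bear ≈ 0.52 × $2 = $1.04; producers bear $0.96.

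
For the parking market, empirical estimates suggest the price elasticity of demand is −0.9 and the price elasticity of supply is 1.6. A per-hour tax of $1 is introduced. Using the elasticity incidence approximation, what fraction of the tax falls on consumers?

Consumers' share ≈ 0.64.

Incidence ratio: consumers' share ≈ εs / (εs + |εd|) = 1.6 / (1.6 + 0.9) = 0.64.
Supply is the more elastic side, so consumers bear the larger share.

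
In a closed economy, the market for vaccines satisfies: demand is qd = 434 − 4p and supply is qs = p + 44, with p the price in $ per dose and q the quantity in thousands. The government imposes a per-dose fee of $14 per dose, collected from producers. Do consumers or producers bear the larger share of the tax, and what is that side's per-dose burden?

Before the tax: set 434 − 4p = p + 44 → p* = $78, q* = 122.
With the tax collected from producers, supply shifts: qs = (p − 14) + 44.
Solving gives q = 110.8 with consumers paying $80.8 and producers receiving $66.8 (the $14 wedge).
Per-dose burden: consumers $2.8, producers $11.2.
Producers take the larger share because supply is less price-elastic here (demand slope 4 vs supply slope 1).

Producers bear the larger share: $11.2 per dose.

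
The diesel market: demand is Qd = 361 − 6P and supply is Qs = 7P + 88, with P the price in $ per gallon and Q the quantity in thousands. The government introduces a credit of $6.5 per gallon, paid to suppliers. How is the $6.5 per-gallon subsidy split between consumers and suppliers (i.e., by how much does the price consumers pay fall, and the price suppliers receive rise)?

Before the subsidy: set 361 − 6P = 7P + 88 → P* = $21, Q* = 235.
With a per-unit subsidy paid to suppliers, each receives P + 6.5 per unit sold, so supply becomes Qs = 7(P + 6.5) + 88.
New equilibrium: consumers pay $17.5, suppliers receive $24, Q = 256. (Wedge: Pb − Ps = −6.5.)
Gain to consumers: $3.5; to suppliers: $3. (They sum to $6.5.)

Consumers gain $3.5 per gallon; suppliers gain $3 per gallon.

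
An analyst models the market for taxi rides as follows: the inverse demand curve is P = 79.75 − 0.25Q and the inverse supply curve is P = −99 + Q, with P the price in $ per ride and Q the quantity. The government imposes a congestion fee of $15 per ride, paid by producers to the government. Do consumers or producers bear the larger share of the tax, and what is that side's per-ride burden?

Inverting to Q(P) form: Qd = 319 − 4P; Qs = P + 99.
Before the tax: set 319 − 4P = P + 99 → P* = $44, Q* = 143.
With the tax collected from producers, supply shifts: Qs = (P − 15) + 99.
New equilibrium: consumers pay $47, producers receive $32, Q = 131. (Wedge: Pb − Ps = 15.)
Per-ride burden: consumers $3, producers $12.
Producers take the larger share because supply is less price-elastic here (demand slope 4 vs supply slope 1).
The less price-elastic side of the market bears the larger share of a per-unit tax.

Producers bear the larger share: $12 per ride.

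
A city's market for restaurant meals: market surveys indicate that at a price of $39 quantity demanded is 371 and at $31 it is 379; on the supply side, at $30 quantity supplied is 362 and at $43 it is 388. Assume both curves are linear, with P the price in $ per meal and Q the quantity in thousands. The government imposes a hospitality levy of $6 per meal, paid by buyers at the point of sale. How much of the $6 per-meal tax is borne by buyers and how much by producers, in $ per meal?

Buyers bear $4 per meal; producers bear $2 per meal.

Demand slope: (379 − 371)/(31 − 39) = -1, so Qd = 410 − P.
Supply slope: (388 − 362)/(43 − 30) = 2, so Qs = 2P + 302.
Without the tax, 410 − P = 2P + 302 gives 3P = 108, so P* = $36 and Q* = 374.
With the tax collected from buyers, demand (in seller-price terms) shifts: Qd = 410 − (P + 6).
New equilibrium: buyers pay $40, producers receive $34, Q = 370. (Wedge: Pb − Ps = 6.)
Burden on buyers: $4; on producers: $2. (They sum to $6.)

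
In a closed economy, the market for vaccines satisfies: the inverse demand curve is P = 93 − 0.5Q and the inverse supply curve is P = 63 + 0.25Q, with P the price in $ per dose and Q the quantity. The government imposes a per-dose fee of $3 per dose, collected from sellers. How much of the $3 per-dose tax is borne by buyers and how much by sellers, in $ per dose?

Buyers bear $2 per dose; sellers bear $1 per dose.

Rewrite in direct form: Qd = 186 − 2P and Qs = 4P − 252.
Without the tax, 186 − 2P = 4P − 252 gives 6P = 438, so P* = $73 and Q* = 40.
With the tax collected from sellers, supply shifts: Qs = 4(P − 3) − 252.
Solving gives Q = 36 with buyers paying $75 and sellers receiving $72 (the $3 wedge).
Burden on buyers: $2; on sellers: $1. (They sum to $3.)
The less price-elastic side of the market bears the larger share of a per-unit tax.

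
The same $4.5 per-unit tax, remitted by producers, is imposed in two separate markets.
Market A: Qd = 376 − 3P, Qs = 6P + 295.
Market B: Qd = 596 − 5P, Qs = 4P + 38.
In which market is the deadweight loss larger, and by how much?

Market A: pre-tax P* = $9, Q* = 349; post-tax Q = 340; deadweight loss = $20.25.
Market B: pre-tax P* = $62, Q* = 286; post-tax Q = 276; deadweight loss = $22.5.
Difference: $20.25 vs $22.5 → market B is larger by $2.25.

Market B, by $2.25.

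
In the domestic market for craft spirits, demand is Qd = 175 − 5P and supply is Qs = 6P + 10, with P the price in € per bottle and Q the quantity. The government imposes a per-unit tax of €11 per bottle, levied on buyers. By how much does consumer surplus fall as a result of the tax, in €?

Without the tax, 175 − 5P = 6P + 10 gives 11P = 165, so P* = €15 and Q* = 100.
With the tax collected from buyers, demand (in seller-price terms) shifts: Qd = 175 − 5(P + 11).
New equilibrium: buyers pay €21, suppliers receive €10, Q = 70. (Wedge: Pb − Ps = 11.)
ΔCS is the trapezoid between Q = 70 and Q = 100 of height €6: ½ · (100 + 70) · 6 = €510.

Consumer surplus falls by €510.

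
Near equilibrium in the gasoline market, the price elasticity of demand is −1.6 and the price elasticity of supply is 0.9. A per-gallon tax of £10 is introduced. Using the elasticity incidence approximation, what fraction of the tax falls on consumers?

Incidence ratio: consumers' share ≈ εs / (εs + |εd|) = 0.9 / (0.9 + 1.6) = 0.36.
Supply is the less elastic side, so consumers bear the smaller share.

Consumers' share ≈ 0.36.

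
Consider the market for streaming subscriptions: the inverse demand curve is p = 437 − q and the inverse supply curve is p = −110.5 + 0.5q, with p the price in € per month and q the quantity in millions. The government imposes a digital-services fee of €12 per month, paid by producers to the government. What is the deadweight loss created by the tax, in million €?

Deadweight loss = €48 million.

Rewrite in direct form: qd = 437 − p and qs = 2p + 221.
Before the tax: set 437 − p = 2p + 221 → p* = €72, q* = 365.
With the tax collected from producers, supply shifts: qs = 2(p − 12) + 221.
Solving gives q = 357 with consumers paying €80 and producers receiving €68 (the €12 wedge).
Quantity falls by |ΔQ| = |365 − 357| = 8.
DWL = ½ · t · |ΔQ| = ½ · 12 · 8 = €48.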